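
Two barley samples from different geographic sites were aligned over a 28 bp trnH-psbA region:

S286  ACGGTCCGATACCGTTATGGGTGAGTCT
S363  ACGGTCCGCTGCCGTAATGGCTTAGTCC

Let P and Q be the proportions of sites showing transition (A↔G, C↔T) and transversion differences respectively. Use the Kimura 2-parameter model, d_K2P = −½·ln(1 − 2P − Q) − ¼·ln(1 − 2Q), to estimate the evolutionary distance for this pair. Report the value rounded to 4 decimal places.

The sequences differ at positions 9 (A/C, transversion), 11 (A/G, transition), 16 (T/A, transversion), 21 (G/C, transversion), 23 (G/T, transversion), 28 (T/C, transition).
Of the 6 differences, 2 transitions and 4 transversions over 28 sites: P = 2/28 = 0.071429, Q = 4/28 = 0.142857.
d = −0.5·ln(0.714285) − 0.25·ln(0.714286) = −0.5·(-0.336473) − 0.25·(-0.336472) = 0.2524.

0.2524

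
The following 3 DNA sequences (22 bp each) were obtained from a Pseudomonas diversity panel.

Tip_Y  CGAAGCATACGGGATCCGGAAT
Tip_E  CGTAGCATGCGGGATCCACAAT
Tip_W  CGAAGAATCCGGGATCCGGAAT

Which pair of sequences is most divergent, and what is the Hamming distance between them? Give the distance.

5

Pairwise Hamming distances:
  Tip_Y vs Tip_E: 4
  Tip_Y vs Tip_W: 2
  Tip_E vs Tip_W: 5
The largest is 5, between Tip_E and Tip_W.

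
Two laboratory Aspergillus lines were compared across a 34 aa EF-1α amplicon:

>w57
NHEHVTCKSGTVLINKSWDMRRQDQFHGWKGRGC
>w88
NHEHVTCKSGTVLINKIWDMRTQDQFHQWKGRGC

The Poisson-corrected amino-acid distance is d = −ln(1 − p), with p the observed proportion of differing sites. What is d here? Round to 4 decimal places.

Mismatches occur at site 17 (S/I), site 22 (R/T), site 28 (G/Q).
p = 3/34 = 0.088235.
d = −ln(1 − 0.088235) = −ln(0.911765) = 0.0924.

0.0924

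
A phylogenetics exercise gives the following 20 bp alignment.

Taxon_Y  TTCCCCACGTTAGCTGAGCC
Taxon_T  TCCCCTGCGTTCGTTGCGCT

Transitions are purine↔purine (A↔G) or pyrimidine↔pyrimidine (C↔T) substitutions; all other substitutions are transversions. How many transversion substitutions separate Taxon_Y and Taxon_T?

2

Differing sites — 2:T/C (Ti); 6:C/T (Ti); 7:A/G (Ti); 12:A/C (Tv); 14:C/T (Ti); 17:A/C (Tv); 20:C/T (Ti).
Of the 7 differences, 5 transitions and 2 transversions, so the answer is 2.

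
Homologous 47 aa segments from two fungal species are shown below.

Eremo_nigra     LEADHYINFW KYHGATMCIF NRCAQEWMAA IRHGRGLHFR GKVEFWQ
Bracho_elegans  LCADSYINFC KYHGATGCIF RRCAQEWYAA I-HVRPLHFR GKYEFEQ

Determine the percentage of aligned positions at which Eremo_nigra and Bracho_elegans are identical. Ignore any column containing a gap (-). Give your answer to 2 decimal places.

78.26%

Excluding the 1 gap column leaves 46 comparable sites.
Mismatches occur at site 2 (E/C), site 5 (H/S), site 10 (W/C), site 17 (M/G), site 21 (N/R), site 28 (M/Y), site 34 (G/V), site 36 (G/P), site 43 (V/Y), site 46 (W/E).
36 of the 46 comparable sites match, so the percent identity is 36/46 × 100 = 78.26%.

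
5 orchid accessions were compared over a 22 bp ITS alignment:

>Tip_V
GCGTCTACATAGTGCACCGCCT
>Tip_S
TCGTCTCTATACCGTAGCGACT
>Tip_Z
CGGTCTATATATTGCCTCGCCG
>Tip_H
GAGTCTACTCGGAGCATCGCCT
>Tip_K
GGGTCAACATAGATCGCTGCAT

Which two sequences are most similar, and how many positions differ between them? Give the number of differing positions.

Pairwise Hamming distances:
  Tip_V vs Tip_S: 8
  Tip_V vs Tip_Z: 7
  Tip_V vs Tip_H: 6
  Tip_V vs Tip_K: 7
  Tip_S vs Tip_Z: 10
  Tip_S vs Tip_H: 12
  Tip_S vs Tip_K: 14
  Tip_Z vs Tip_H: 10
  Tip_Z vs Tip_K: 11
  Tip_H vs Tip_K: 10
The smallest is 6, between Tip_V and Tip_H.

6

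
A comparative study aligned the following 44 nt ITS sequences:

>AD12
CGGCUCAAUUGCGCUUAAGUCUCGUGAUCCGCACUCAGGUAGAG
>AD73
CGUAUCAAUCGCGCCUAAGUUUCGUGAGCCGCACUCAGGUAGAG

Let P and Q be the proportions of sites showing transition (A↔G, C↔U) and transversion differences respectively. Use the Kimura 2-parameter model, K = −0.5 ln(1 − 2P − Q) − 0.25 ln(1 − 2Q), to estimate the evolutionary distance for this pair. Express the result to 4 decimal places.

0.1511

Differing sites — 3:G/U (Tv); 4:C/A (Tv); 10:U/C (Ti); 15:U/C (Ti); 21:C/U (Ti); 28:U/G (Tv).
Of the 6 differences, 3 transitions and 3 transversions over 44 sites: P = 3/44 = 0.068182, Q = 3/44 = 0.068182.
d = −0.5·ln(0.795454) − 0.25·ln(0.863636) = −0.5·(-0.228842) − 0.25·(-0.146604) = 0.1511.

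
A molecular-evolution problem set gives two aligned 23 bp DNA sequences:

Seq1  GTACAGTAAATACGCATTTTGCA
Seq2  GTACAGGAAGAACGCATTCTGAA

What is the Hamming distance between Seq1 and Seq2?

5

The sequences differ at positions 7 (T/G), 10 (A/G), 11 (T/A), 19 (T/C), 22 (C/A).
That gives 5 mismatches out of 23 aligned sites, so the Hamming distance is 5.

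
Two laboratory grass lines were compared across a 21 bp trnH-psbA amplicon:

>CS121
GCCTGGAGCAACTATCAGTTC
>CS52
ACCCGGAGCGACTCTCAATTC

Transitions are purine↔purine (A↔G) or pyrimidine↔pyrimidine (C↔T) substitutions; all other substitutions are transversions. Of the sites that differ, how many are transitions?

Mismatches occur at site 1 (G/A, transition), site 4 (T/C, transition), site 10 (A/G, transition), site 14 (A/C, transversion), site 18 (G/A, transition).
Of the 5 differences, 4 transitions and 1 transversion, so the answer is 4.

4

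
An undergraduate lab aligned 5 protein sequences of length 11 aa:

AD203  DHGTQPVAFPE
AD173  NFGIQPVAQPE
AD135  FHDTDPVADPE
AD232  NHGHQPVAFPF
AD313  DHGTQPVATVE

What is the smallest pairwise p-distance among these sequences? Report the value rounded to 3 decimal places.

0.182

Pairwise Hamming distances:
  AD203 vs AD173: 4
  AD203 vs AD135: 4
  AD203 vs AD232: 3
  AD203 vs AD313: 2
  AD173 vs AD135: 6
  AD173 vs AD232: 4
  AD173 vs AD313: 5
  AD135 vs AD232: 6
  AD135 vs AD313: 5
  AD232 vs AD313: 5
The smallest is 2 mismatches, between AD203 and AD313; p = 2/11 = 0.182.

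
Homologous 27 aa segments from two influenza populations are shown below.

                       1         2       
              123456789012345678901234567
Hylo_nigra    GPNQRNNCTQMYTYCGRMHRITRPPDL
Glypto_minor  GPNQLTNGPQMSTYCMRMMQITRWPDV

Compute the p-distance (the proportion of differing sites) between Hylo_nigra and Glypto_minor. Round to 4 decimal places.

Differing sites — 5:R/L; 6:N/T; 8:C/G; 9:T/P; 12:Y/S; 16:G/M; 19:H/M; 20:R/Q; 24:P/W; 27:L/V.
There are 10 differences over 27 sites, so p = 10/27 = 0.3704.

0.3704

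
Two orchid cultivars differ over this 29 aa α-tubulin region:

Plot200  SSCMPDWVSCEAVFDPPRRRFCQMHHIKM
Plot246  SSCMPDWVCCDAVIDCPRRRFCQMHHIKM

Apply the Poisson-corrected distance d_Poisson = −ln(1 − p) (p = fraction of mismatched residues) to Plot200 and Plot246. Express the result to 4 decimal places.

Differing sites — 9:S/C; 11:E/D; 14:F/I; 16:P/C.
p = 4/29 = 0.137931.
d = −ln(1 − 0.137931) = −ln(0.862069) = 0.1484.

0.1484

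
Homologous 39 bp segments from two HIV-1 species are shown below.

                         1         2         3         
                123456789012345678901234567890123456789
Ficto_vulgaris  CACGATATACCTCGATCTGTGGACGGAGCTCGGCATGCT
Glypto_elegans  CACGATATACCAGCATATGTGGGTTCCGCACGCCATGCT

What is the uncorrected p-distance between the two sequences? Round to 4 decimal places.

0.2821

Mismatches occur at site 12 (T/A), site 13 (C/G), site 14 (G/C), site 17 (C/A), site 23 (A/G), site 24 (C/T), site 25 (G/T), site 26 (G/C), site 27 (A/C), site 30 (T/A), site 33 (G/C).
There are 11 differences over 39 sites, so p = 11/39 = 0.2821.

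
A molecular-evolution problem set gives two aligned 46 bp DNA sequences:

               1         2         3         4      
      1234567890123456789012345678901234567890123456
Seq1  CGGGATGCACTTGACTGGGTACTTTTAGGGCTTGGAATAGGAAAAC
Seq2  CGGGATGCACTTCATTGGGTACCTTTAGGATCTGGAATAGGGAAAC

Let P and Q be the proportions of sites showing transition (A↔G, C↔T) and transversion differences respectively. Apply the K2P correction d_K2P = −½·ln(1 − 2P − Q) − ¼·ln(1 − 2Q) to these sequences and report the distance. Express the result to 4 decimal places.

The sequences differ at positions 13 (G/C, transversion), 15 (C/T, transition), 23 (T/C, transition), 30 (G/A, transition), 31 (C/T, transition), 32 (T/C, transition), 42 (A/G, transition).
Of the 7 differences, 6 transitions and 1 transversion over 46 sites: P = 6/46 = 0.130435, Q = 1/46 = 0.021739.
d = −0.5·ln(0.717391) − 0.25·ln(0.956522) = −0.5·(-0.332134) − 0.25·(-0.044451) = 0.1772.

0.1772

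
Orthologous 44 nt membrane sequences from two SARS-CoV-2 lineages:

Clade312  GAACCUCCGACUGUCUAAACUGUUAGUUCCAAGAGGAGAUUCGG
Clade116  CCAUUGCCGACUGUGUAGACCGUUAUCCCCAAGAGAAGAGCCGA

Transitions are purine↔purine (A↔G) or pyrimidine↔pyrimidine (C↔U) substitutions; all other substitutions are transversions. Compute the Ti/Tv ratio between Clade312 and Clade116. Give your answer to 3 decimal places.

Differing sites — 1:G/C (Tv); 2:A/C (Tv); 4:C/U (Ti); 5:C/U (Ti); 6:U/G (Tv); 15:C/G (Tv); 18:A/G (Ti); 21:U/C (Ti); 26:G/U (Tv); 27:U/C (Ti); 28:U/C (Ti); 36:G/A (Ti); 40:U/G (Tv); 41:U/C (Ti); 44:G/A (Ti).
Of the 15 differences, 9 transitions and 6 transversions, so Ti/Tv = 9/6 = 1.500.

1.500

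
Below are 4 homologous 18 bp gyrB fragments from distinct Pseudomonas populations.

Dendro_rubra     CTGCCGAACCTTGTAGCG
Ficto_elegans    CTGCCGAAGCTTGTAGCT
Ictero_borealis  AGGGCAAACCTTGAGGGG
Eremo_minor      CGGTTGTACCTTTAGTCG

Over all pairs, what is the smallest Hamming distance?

2

Pairwise Hamming distances:
  Dendro_rubra vs Ficto_elegans: 2
  Dendro_rubra vs Ictero_borealis: 7
  Dendro_rubra vs Eremo_minor: 8
  Ficto_elegans vs Ictero_borealis: 9
  Ficto_elegans vs Eremo_minor: 10
  Ictero_borealis vs Eremo_minor: 8
The smallest is 2, between Dendro_rubra and Ficto_elegans.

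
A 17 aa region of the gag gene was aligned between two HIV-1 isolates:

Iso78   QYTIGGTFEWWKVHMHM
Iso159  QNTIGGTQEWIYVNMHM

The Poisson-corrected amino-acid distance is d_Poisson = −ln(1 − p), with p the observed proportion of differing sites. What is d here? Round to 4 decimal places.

The sequences differ at positions 2 (Y/N), 8 (F/Q), 11 (W/I), 12 (K/Y), 14 (H/N).
p = 5/17 = 0.294118.
d = −ln(1 − 0.294118) = −ln(0.705882) = 0.3483.

0.3483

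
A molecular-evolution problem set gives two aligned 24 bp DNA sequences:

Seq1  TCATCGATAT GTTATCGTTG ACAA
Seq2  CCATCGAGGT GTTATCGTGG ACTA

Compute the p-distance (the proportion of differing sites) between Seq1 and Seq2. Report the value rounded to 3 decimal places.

0.208

Differing sites — 1:T/C; 8:T/G; 9:A/G; 19:T/G; 23:A/T.
There are 5 differences over 24 sites, so p = 5/24 = 0.208.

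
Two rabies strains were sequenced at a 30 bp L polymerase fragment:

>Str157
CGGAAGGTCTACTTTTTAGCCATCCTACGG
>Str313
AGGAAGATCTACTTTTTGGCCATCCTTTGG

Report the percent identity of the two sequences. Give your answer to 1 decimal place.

The sequences differ at positions 1 (C/A), 7 (G/A), 18 (A/G), 27 (A/T), 28 (C/T).
25 of the 30 sites match, so the percent identity is 25/30 × 100 = 83.3%.

83.3%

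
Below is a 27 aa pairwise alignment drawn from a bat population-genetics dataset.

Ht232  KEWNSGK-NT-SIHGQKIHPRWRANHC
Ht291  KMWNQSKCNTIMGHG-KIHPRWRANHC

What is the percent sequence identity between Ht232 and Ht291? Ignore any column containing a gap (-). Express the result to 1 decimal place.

79.2%

Excluding the 3 gap columns leaves 24 comparable sites.
The sequences differ at positions 2 (E/M), 5 (S/Q), 6 (G/S), 12 (S/M), 13 (I/G).
19 of the 24 comparable sites match, so the percent identity is 19/24 × 100 = 79.2%.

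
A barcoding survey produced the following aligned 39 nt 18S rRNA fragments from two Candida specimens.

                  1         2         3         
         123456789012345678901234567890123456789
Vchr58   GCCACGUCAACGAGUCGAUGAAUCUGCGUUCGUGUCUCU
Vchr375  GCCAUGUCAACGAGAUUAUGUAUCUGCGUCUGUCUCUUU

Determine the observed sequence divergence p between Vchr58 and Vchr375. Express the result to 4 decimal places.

Mismatches occur at site 5 (C↔U), site 15 (U↔A), site 16 (C↔U), site 17 (G↔U), site 21 (A↔U), site 30 (U↔C), site 31 (C↔U), site 34 (G↔C), site 38 (C↔U).
There are 9 differences over 39 sites, so p = 9/39 = 0.2308.

0.2308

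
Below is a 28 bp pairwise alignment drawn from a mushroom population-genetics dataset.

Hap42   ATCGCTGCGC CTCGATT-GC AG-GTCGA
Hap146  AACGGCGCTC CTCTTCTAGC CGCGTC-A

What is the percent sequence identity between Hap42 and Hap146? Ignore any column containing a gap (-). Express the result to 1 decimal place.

68.0%

Excluding the 3 gap columns leaves 25 comparable sites.
Differing sites — 2:T/A; 5:C/G; 6:T/C; 9:G/T; 14:G/T; 15:A/T; 16:T/C; 21:A/C.
17 of the 25 comparable sites match, so the percent identity is 17/25 × 100 = 68.0%.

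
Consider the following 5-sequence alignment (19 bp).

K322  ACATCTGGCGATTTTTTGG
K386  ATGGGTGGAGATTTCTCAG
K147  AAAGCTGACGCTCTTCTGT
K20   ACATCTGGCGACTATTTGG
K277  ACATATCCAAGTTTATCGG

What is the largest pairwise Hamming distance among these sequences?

13

Pairwise Hamming distances:
  K322 vs K386: 8
  K322 vs K147: 7
  K322 vs K20: 2
  K322 vs K277: 8
  K386 vs K147: 12
  K386 vs K20: 10
  K386 vs K277: 10
  K147 vs K20: 9
  K147 vs K277: 13
  K20 vs K277: 10
The largest is 13, between K147 and K277.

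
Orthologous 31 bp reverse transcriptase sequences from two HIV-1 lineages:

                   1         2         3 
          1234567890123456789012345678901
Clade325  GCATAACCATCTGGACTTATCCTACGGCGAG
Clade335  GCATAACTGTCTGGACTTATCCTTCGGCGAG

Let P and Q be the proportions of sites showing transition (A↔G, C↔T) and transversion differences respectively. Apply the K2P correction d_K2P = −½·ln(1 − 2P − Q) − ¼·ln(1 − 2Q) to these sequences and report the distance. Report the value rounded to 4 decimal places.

0.1046

The sequences differ at positions 8 (C/T, transition), 9 (A/G, transition), 24 (A/T, transversion).
Of the 3 differences, 2 transitions and 1 transversion over 31 sites: P = 2/31 = 0.064516, Q = 1/31 = 0.032258.
d = −0.5·ln(0.838710) − 0.25·ln(0.935484) = −0.5·(-0.175890) − 0.25·(-0.066691) = 0.1046.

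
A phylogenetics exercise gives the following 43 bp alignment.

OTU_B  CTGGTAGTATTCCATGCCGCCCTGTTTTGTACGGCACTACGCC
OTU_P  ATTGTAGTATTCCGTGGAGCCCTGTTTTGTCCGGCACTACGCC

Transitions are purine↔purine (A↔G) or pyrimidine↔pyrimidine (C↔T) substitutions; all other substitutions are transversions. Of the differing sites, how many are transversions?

5

Differing sites — 1:C/A (Tv); 3:G/T (Tv); 14:A/G (Ti); 17:C/G (Tv); 18:C/A (Tv); 31:A/C (Tv).
Of the 6 differences, 1 transition and 5 transversions, so the answer is 5.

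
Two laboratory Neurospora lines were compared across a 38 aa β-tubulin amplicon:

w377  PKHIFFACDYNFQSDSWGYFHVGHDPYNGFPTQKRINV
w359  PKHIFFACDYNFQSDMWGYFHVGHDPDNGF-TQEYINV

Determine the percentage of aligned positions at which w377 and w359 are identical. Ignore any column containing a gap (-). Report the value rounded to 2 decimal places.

Excluding the 1 gap column leaves 37 comparable sites.
Differing sites — 16:S/M; 27:Y/D; 34:K/E; 35:R/Y.
33 of the 37 comparable sites match, so the percent identity is 33/37 × 100 = 89.19%.

89.19%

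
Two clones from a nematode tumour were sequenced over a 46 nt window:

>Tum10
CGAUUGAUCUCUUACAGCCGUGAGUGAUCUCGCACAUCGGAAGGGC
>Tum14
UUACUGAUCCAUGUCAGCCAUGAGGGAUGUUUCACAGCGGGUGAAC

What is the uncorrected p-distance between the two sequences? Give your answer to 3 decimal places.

Mismatches occur at site 1 (C/U), site 2 (G/U), site 4 (U/C), site 10 (U/C), site 11 (C/A), site 13 (U/G), site 14 (A/U), site 20 (G/A), site 25 (U/G), site 29 (C/G), site 31 (C/U), site 32 (G/U), site 37 (U/G), site 41 (A/G), site 42 (A/U), site 44 (G/A), site 45 (G/A).
There are 17 differences over 46 sites, so p = 17/46 = 0.370.

0.370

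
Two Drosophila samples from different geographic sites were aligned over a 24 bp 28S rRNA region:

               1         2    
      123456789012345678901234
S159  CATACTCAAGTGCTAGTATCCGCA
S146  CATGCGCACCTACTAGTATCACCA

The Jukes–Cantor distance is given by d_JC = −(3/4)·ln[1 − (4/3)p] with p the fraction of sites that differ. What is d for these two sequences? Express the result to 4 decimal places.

The sequences differ at positions 4 (A/G), 6 (T/G), 9 (A/C), 10 (G/C), 12 (G/A), 21 (C/A), 22 (G/C).
p = 7/24 = 0.291667.
d = −0.75 · ln(1 − (4/3)·0.291667) = −0.75 · ln(0.611111) = −0.75 · (-0.492477) = 0.3694.

0.3694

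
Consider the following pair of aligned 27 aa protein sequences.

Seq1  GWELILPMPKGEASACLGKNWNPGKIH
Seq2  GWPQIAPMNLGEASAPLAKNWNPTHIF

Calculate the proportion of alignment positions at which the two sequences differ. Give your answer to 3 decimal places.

Mismatches occur at site 3 (E/P), site 4 (L/Q), site 6 (L/A), site 9 (P/N), site 10 (K/L), site 16 (C/P), site 18 (G/A), site 24 (G/T), site 25 (K/H), site 27 (H/F).
There are 10 differences over 27 sites, so p = 10/27 = 0.370.

0.370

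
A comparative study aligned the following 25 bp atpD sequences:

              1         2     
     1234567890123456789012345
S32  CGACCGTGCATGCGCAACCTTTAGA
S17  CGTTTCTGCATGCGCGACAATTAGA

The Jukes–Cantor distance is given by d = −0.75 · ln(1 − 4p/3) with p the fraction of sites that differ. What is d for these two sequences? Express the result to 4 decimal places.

Mismatches occur at site 3 (A↔T), site 4 (C↔T), site 5 (C↔T), site 6 (G↔C), site 16 (A↔G), site 19 (C↔A), site 20 (T↔A).
p = 7/25 = 0.280000.
d = −0.75 · ln(1 − (4/3)·0.280000) = −0.75 · ln(0.626667) = −0.75 · (-0.467340) = 0.3505.

0.3505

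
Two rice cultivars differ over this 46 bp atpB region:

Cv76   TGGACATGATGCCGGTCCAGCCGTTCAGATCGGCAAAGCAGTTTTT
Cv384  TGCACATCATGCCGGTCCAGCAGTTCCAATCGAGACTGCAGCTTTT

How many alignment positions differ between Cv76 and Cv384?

The sequences differ at positions 3 (G/C), 8 (G/C), 22 (C/A), 27 (A/C), 28 (G/A), 33 (G/A), 34 (C/G), 36 (A/C), 37 (A/T), 42 (T/C).
That gives 10 mismatches out of 46 aligned sites, so the Hamming distance is 10.

10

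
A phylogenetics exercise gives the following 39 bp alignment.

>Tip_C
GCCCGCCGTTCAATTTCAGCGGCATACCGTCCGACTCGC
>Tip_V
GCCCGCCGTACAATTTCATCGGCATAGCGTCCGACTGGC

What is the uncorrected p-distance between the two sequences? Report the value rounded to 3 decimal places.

0.103

The sequences differ at positions 10 (T/A), 19 (G/T), 27 (C/G), 37 (C/G).
There are 4 differences over 39 sites, so p = 4/39 = 0.103.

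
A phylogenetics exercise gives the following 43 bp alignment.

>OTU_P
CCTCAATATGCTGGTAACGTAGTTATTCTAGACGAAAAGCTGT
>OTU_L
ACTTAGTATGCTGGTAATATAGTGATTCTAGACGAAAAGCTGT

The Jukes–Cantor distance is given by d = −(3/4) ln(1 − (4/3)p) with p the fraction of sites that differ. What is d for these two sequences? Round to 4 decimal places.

Differing sites — 1:C/A; 4:C/T; 6:A/G; 18:C/T; 19:G/A; 24:T/G.
p = 6/43 = 0.139535.
d = −0.75 · ln(1 − (4/3)·0.139535) = −0.75 · ln(0.813953) = −0.75 · (-0.205853) = 0.1544.

0.1544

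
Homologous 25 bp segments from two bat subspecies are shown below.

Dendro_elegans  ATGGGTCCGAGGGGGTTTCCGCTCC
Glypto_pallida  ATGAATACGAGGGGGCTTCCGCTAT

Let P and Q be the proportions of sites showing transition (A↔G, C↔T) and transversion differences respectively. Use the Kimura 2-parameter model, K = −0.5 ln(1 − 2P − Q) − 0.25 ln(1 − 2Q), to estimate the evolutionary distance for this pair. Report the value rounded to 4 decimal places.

0.2990

Differing sites — 4:G/A (Ti); 5:G/A (Ti); 7:C/A (Tv); 16:T/C (Ti); 24:C/A (Tv); 25:C/T (Ti).
Of the 6 differences, 4 transitions and 2 transversions over 25 sites: P = 4/25 = 0.160000, Q = 2/25 = 0.080000.
d = −0.5·ln(0.600000) − 0.25·ln(0.840000) = −0.5·(-0.510826) − 0.25·(-0.174353) = 0.2990.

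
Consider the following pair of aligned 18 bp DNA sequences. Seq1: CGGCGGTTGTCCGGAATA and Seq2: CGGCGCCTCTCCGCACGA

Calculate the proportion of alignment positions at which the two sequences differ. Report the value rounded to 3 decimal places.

0.333

The sequences differ at positions 6 (G/C), 7 (T/C), 9 (G/C), 14 (G/C), 16 (A/C), 17 (T/G).
There are 6 differences over 18 sites, so p = 6/18 = 0.333.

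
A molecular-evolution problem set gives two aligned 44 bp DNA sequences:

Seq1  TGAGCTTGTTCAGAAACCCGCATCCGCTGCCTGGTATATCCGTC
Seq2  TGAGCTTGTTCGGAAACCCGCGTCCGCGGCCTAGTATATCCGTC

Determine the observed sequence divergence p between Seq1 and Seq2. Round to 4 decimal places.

0.0909

The sequences differ at positions 12 (A/G), 22 (A/G), 28 (T/G), 33 (G/A).
There are 4 differences over 44 sites, so p = 4/44 = 0.0909.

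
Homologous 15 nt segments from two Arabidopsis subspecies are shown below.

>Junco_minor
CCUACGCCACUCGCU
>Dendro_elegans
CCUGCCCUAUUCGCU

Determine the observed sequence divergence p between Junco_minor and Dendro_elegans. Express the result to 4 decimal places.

The sequences differ at positions 4 (A/G), 6 (G/C), 8 (C/U), 10 (C/U).
There are 4 differences over 15 sites, so p = 4/15 = 0.2667.

0.2667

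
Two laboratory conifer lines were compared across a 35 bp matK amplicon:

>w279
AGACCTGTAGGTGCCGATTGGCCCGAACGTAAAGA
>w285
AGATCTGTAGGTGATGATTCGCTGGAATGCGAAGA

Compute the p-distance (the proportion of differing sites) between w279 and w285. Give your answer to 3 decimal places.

The sequences differ at positions 4 (C/T), 14 (C/A), 15 (C/T), 20 (G/C), 23 (C/T), 24 (C/G), 28 (C/T), 30 (T/C), 31 (A/G).
There are 9 differences over 35 sites, so p = 9/35 = 0.257.

0.257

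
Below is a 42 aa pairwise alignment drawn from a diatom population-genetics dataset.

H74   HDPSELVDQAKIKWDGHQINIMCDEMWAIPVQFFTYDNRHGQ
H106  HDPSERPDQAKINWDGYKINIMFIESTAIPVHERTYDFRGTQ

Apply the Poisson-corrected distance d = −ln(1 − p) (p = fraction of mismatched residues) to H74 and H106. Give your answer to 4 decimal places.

0.4418

The sequences differ at positions 6 (L/R), 7 (V/P), 13 (K/N), 17 (H/Y), 18 (Q/K), 23 (C/F), 24 (D/I), 26 (M/S), 27 (W/T), 32 (Q/H), 33 (F/E), 34 (F/R), 38 (N/F), 40 (H/G), 41 (G/T).
p = 15/42 = 0.357143.
d = −ln(1 − 0.357143) = −ln(0.642857) = 0.4418.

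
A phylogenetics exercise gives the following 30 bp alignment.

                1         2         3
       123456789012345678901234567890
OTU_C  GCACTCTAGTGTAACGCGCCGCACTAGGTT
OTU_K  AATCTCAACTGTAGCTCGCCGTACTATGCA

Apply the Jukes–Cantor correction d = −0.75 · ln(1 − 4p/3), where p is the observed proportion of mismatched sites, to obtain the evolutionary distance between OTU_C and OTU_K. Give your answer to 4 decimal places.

0.5034

The sequences differ at positions 1 (G/A), 2 (C/A), 3 (A/T), 7 (T/A), 9 (G/C), 14 (A/G), 16 (G/T), 22 (C/T), 27 (G/T), 29 (T/C), 30 (T/A).
p = 11/30 = 0.366667.
d = −0.75 · ln(1 − (4/3)·0.366667) = −0.75 · ln(0.511111) = −0.75 · (-0.671168) = 0.5034.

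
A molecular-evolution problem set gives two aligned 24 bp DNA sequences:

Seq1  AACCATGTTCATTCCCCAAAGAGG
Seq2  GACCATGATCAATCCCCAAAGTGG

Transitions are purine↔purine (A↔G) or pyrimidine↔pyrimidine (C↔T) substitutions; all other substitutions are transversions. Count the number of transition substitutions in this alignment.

1

The sequences differ at positions 1 (A/G, transition), 8 (T/A, transversion), 12 (T/A, transversion), 22 (A/T, transversion).
Of the 4 differences, 1 transition and 3 transversions, so the answer is 1.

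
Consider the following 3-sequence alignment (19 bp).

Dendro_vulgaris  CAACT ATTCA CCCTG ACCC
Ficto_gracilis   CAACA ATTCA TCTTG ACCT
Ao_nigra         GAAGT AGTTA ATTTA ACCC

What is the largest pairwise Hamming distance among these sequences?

Pairwise Hamming distances:
  Dendro_vulgaris vs Ficto_gracilis: 4
  Dendro_vulgaris vs Ao_nigra: 8
  Ficto_gracilis vs Ao_nigra: 9
The largest is 9, between Ficto_gracilis and Ao_nigra.

9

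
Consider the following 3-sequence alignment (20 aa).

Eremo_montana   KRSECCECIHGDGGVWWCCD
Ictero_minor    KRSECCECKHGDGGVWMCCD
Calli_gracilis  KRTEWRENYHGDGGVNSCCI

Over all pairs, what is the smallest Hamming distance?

2

Pairwise Hamming distances:
  Eremo_montana vs Ictero_minor: 2
  Eremo_montana vs Calli_gracilis: 8
  Ictero_minor vs Calli_gracilis: 8
The smallest is 2, between Eremo_montana and Ictero_minor.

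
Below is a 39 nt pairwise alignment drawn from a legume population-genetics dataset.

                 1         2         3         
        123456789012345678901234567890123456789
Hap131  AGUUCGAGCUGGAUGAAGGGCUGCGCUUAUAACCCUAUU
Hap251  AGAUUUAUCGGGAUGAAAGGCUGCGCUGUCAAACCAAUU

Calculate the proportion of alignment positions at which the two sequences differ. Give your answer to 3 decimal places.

0.282

Differing sites — 3:U/A; 5:C/U; 6:G/U; 8:G/U; 10:U/G; 18:G/A; 28:U/G; 29:A/U; 30:U/C; 33:C/A; 36:U/A.
There are 11 differences over 39 sites, so p = 11/39 = 0.282.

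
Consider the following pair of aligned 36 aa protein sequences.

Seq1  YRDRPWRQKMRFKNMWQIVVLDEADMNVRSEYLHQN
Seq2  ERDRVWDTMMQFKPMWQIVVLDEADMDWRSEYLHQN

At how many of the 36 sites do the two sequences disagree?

Mismatches occur at site 1 (Y↔E), site 5 (P↔V), site 7 (R↔D), site 8 (Q↔T), site 9 (K↔M), site 11 (R↔Q), site 14 (N↔P), site 27 (N↔D), site 28 (V↔W).
That gives 9 mismatches out of 36 aligned sites, so the Hamming distance is 9.

9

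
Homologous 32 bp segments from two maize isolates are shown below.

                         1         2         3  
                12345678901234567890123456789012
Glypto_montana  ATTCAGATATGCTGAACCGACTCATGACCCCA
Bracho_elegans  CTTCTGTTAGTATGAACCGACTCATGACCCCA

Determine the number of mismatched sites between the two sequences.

6

Mismatches occur at site 1 (A/C), site 5 (A/T), site 7 (A/T), site 10 (T/G), site 11 (G/T), site 12 (C/A).
That gives 6 mismatches out of 32 aligned sites, so the Hamming distance is 6.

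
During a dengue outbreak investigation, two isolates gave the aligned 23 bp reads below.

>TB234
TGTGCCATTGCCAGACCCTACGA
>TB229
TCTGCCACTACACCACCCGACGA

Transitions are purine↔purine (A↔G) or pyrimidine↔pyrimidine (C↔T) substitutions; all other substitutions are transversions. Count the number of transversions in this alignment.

Differing sites — 2:G/C (Tv); 8:T/C (Ti); 10:G/A (Ti); 12:C/A (Tv); 13:A/C (Tv); 14:G/C (Tv); 19:T/G (Tv).
Of the 7 differences, 2 transitions and 5 transversions, so the answer is 5.

5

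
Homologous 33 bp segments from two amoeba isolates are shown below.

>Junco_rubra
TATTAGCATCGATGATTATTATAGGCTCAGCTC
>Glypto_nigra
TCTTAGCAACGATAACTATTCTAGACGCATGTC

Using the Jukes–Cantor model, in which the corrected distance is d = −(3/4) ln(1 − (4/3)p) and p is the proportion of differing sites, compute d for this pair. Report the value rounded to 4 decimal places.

Differing sites — 2:A/C; 9:T/A; 14:G/A; 16:T/C; 21:A/C; 25:G/A; 27:T/G; 30:G/T; 31:C/G.
p = 9/33 = 0.272727.
d = −0.75 · ln(1 − (4/3)·0.272727) = −0.75 · ln(0.636364) = −0.75 · (-0.451985) = 0.3390.

0.3390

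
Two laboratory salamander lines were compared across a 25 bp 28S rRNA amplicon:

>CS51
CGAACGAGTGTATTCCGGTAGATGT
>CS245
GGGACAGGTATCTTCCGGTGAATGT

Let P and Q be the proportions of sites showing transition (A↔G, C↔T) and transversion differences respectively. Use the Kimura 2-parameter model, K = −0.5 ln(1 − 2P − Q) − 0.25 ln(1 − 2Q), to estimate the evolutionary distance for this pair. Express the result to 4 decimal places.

0.4541

The sequences differ at positions 1 (C/G, transversion), 3 (A/G, transition), 6 (G/A, transition), 7 (A/G, transition), 10 (G/A, transition), 12 (A/C, transversion), 20 (A/G, transition), 21 (G/A, transition).
Of the 8 differences, 6 transitions and 2 transversions over 25 sites: P = 6/25 = 0.240000, Q = 2/25 = 0.080000.
d = −0.5·ln(0.440000) − 0.25·ln(0.840000) = −0.5·(-0.820981) − 0.25·(-0.174353) = 0.4541.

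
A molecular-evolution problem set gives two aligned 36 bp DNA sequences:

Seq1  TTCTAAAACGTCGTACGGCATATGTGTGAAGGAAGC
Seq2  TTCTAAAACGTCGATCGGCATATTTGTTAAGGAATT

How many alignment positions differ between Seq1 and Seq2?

6

Differing sites — 14:T/A; 15:A/T; 24:G/T; 28:G/T; 35:G/T; 36:C/T.
That gives 6 mismatches out of 36 aligned sites, so the Hamming distance is 6.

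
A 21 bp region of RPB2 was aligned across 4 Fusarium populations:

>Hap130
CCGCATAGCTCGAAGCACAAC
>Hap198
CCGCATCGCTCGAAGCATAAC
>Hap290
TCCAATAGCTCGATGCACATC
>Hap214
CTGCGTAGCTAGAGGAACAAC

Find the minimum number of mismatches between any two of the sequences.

2

Pairwise Hamming distances:
  Hap130 vs Hap198: 2
  Hap130 vs Hap290: 5
  Hap130 vs Hap214: 5
  Hap198 vs Hap290: 7
  Hap198 vs Hap214: 7
  Hap290 vs Hap214: 9
The smallest is 2, between Hap130 and Hap198.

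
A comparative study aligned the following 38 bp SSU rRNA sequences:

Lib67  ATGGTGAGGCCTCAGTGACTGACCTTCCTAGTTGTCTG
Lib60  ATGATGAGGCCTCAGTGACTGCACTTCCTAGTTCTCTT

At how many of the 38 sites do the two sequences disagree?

5

Mismatches occur at site 4 (G→A), site 22 (A→C), site 23 (C→A), site 34 (G→C), site 38 (G→T).
That gives 5 mismatches out of 38 aligned sites, so the Hamming distance is 5.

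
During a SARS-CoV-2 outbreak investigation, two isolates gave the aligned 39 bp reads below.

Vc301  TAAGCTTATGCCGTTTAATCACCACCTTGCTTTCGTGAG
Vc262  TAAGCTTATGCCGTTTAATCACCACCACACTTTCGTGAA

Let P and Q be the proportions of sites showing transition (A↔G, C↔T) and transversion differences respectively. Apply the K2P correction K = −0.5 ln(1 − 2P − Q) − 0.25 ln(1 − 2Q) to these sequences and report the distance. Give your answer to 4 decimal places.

0.1121

The sequences differ at positions 27 (T/A, transversion), 28 (T/C, transition), 29 (G/A, transition), 39 (G/A, transition).
Of the 4 differences, 3 transitions and 1 transversion over 39 sites: P = 3/39 = 0.076923, Q = 1/39 = 0.025641.
d = −0.5·ln(0.820513) − 0.25·ln(0.948718) = −0.5·(-0.197826) − 0.25·(-0.052644) = 0.1121.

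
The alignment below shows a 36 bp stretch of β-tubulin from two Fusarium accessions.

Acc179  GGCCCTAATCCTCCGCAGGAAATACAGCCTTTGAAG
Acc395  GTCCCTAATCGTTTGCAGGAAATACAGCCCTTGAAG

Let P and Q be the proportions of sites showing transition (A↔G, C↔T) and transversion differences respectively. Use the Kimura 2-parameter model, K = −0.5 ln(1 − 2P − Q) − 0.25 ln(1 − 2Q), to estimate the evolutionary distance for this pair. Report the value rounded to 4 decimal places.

Mismatches occur at site 2 (G→T, transversion), site 11 (C→G, transversion), site 13 (C→T, transition), site 14 (C→T, transition), site 30 (T→C, transition).
Of the 5 differences, 3 transitions and 2 transversions over 36 sites: P = 3/36 = 0.083333, Q = 2/36 = 0.055556.
d = −0.5·ln(0.777778) − 0.25·ln(0.888888) = −0.5·(-0.251314) − 0.25·(-0.117784) = 0.1551.

0.1551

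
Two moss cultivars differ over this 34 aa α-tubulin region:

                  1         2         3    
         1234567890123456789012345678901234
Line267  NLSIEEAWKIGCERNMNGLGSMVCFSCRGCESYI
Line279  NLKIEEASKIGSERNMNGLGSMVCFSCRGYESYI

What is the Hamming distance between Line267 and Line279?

4

Mismatches occur at site 3 (S/K), site 8 (W/S), site 12 (C/S), site 30 (C/Y).
That gives 4 mismatches out of 34 aligned sites, so the Hamming distance is 4.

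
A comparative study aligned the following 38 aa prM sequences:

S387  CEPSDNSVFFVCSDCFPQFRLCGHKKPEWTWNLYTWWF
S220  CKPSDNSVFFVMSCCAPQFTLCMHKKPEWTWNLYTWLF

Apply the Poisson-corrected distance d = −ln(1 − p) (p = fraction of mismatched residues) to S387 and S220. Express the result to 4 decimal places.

0.2036

Mismatches occur at site 2 (E/K), site 12 (C/M), site 14 (D/C), site 16 (F/A), site 20 (R/T), site 23 (G/M), site 37 (W/L).
p = 7/38 = 0.184211.
d = −ln(1 − 0.184211) = −ln(0.815789) = 0.2036.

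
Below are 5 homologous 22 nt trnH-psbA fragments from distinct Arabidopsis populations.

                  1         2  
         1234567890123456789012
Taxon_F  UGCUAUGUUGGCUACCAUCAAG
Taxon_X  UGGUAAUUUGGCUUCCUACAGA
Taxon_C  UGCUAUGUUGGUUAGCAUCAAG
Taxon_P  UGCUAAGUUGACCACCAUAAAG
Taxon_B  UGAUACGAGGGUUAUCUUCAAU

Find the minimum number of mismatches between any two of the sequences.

2

Pairwise Hamming distances:
  Taxon_F vs Taxon_X: 8
  Taxon_F vs Taxon_C: 2
  Taxon_F vs Taxon_P: 4
  Taxon_F vs Taxon_B: 8
  Taxon_X vs Taxon_C: 10
  Taxon_X vs Taxon_P: 10
  Taxon_X vs Taxon_B: 11
  Taxon_C vs Taxon_P: 6
  Taxon_C vs Taxon_B: 7
  Taxon_P vs Taxon_B: 11
The smallest is 2, between Taxon_F and Taxon_C.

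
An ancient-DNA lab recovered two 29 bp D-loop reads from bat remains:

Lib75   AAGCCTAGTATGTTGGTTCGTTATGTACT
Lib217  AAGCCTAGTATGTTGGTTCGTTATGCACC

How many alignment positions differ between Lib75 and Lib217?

2

The sequences differ at positions 26 (T/C), 29 (T/C).
That gives 2 mismatches out of 29 aligned sites, so the Hamming distance is 2.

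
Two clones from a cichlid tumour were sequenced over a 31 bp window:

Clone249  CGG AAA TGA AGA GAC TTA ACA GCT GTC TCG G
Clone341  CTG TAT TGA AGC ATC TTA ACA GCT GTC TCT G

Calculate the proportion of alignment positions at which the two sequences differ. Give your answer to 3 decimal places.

Mismatches occur at site 2 (G→T), site 4 (A→T), site 6 (A→T), site 12 (A→C), site 13 (G→A), site 14 (A→T), site 30 (G→T).
There are 7 differences over 31 sites, so p = 7/31 = 0.226.

0.226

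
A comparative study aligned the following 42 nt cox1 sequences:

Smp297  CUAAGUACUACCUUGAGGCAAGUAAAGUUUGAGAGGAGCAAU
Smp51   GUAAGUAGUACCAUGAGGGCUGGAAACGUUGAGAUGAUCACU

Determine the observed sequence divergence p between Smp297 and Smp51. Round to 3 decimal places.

0.286

Mismatches occur at site 1 (C↔G), site 8 (C↔G), site 13 (U↔A), site 19 (C↔G), site 20 (A↔C), site 21 (A↔U), site 23 (U↔G), site 27 (G↔C), site 28 (U↔G), site 35 (G↔U), site 38 (G↔U), site 41 (A↔C).
There are 12 differences over 42 sites, so p = 12/42 = 0.286.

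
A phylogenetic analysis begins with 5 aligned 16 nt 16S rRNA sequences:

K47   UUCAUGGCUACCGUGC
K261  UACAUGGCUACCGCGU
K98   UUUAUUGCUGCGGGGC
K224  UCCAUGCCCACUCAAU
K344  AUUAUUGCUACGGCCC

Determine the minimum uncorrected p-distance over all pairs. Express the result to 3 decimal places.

0.188

Pairwise Hamming distances:
  K47 vs K261: 3
  K47 vs K98: 5
  K47 vs K224: 8
  K47 vs K344: 6
  K261 vs K98: 7
  K261 vs K224: 7
  K261 vs K344: 7
  K98 vs K224: 11
  K98 vs K344: 4
  K224 vs K344: 11
The smallest is 3 mismatches, between K47 and K261; p = 3/16 = 0.188.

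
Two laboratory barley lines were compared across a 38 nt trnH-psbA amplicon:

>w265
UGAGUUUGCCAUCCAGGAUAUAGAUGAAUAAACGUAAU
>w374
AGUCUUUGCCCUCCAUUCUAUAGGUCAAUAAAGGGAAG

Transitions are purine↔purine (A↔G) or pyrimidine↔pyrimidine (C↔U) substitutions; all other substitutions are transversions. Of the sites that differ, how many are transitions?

Mismatches occur at site 1 (U↔A, transversion), site 3 (A↔U, transversion), site 4 (G↔C, transversion), site 11 (A↔C, transversion), site 16 (G↔U, transversion), site 17 (G↔U, transversion), site 18 (A↔C, transversion), site 24 (A↔G, transition), site 26 (G↔C, transversion), site 33 (C↔G, transversion), site 35 (U↔G, transversion), site 38 (U↔G, transversion).
Of the 12 differences, 1 transition and 11 transversions, so the answer is 1.

1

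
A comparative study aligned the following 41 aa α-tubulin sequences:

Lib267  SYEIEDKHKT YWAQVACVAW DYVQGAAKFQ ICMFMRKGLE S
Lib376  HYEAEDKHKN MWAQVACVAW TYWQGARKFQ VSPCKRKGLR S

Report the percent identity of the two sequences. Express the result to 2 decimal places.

The sequences differ at positions 1 (S/H), 4 (I/A), 10 (T/N), 11 (Y/M), 21 (D/T), 23 (V/W), 27 (A/R), 31 (I/V), 32 (C/S), 33 (M/P), 34 (F/C), 35 (M/K), 40 (E/R).
28 of the 41 sites match, so the percent identity is 28/41 × 100 = 68.29%.

68.29%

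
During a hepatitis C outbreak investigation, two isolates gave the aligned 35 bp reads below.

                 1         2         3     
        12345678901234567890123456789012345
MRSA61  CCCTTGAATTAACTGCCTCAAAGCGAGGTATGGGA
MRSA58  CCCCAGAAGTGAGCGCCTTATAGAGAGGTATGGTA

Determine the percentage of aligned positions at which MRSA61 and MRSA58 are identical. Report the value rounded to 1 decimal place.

Mismatches occur at site 4 (T/C), site 5 (T/A), site 9 (T/G), site 11 (A/G), site 13 (C/G), site 14 (T/C), site 19 (C/T), site 21 (A/T), site 24 (C/A), site 34 (G/T).
25 of the 35 sites match, so the percent identity is 25/35 × 100 = 71.4%.

71.4%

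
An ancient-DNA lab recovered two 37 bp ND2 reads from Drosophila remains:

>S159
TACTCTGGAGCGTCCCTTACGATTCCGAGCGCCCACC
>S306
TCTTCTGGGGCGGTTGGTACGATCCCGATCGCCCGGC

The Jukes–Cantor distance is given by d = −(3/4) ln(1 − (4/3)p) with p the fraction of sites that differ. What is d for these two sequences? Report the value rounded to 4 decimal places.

0.4248

The sequences differ at positions 2 (A/C), 3 (C/T), 9 (A/G), 13 (T/G), 14 (C/T), 15 (C/T), 16 (C/G), 17 (T/G), 24 (T/C), 29 (G/T), 35 (A/G), 36 (C/G).
p = 12/37 = 0.324324.
d = −0.75 · ln(1 − (4/3)·0.324324) = −0.75 · ln(0.567568) = −0.75 · (-0.566395) = 0.4248.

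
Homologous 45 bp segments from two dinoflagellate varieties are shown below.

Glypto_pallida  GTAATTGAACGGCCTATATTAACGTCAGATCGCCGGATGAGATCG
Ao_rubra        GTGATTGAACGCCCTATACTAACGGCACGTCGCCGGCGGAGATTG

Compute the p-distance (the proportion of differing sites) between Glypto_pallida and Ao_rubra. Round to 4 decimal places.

Mismatches occur at site 3 (A→G), site 12 (G→C), site 19 (T→C), site 25 (T→G), site 28 (G→C), site 29 (A→G), site 37 (A→C), site 38 (T→G), site 44 (C→T).
There are 9 differences over 45 sites, so p = 9/45 = 0.2000.

0.2000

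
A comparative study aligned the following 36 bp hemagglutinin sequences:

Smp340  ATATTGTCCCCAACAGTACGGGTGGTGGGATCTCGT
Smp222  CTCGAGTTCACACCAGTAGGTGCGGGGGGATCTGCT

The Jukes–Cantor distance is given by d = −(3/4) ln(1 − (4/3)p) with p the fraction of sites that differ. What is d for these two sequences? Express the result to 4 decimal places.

0.4926

The sequences differ at positions 1 (A/C), 3 (A/C), 4 (T/G), 5 (T/A), 8 (C/T), 10 (C/A), 13 (A/C), 19 (C/G), 21 (G/T), 23 (T/C), 26 (T/G), 34 (C/G), 35 (G/C).
p = 13/36 = 0.361111.
d = −0.75 · ln(1 − (4/3)·0.361111) = −0.75 · ln(0.518519) = −0.75 · (-0.656779) = 0.4926.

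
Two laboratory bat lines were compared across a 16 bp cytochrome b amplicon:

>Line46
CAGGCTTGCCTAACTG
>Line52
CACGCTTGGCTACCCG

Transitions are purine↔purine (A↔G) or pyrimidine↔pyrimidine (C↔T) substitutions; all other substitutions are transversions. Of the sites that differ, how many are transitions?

Differing sites — 3:G/C (Tv); 9:C/G (Tv); 13:A/C (Tv); 15:T/C (Ti).
Of the 4 differences, 1 transition and 3 transversions, so the answer is 1.

1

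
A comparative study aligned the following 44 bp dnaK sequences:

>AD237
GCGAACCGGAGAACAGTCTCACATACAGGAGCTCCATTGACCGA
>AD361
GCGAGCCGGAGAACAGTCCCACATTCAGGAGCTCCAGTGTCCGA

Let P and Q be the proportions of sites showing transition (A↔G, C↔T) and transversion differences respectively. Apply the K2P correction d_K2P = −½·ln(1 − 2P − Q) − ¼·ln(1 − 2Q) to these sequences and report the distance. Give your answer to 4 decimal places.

The sequences differ at positions 5 (A/G, transition), 19 (T/C, transition), 25 (A/T, transversion), 37 (T/G, transversion), 40 (A/T, transversion).
Of the 5 differences, 2 transitions and 3 transversions over 44 sites: P = 2/44 = 0.045455, Q = 3/44 = 0.068182.
d = −0.5·ln(0.840908) − 0.25·ln(0.863636) = −0.5·(-0.173273) − 0.25·(-0.146604) = 0.1233.

0.1233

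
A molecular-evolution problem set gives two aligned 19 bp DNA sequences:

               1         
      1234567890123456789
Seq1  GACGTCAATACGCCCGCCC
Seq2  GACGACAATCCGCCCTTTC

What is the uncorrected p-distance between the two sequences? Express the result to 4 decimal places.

0.2632

Differing sites — 5:T/A; 10:A/C; 16:G/T; 17:C/T; 18:C/T.
There are 5 differences over 19 sites, so p = 5/19 = 0.2632.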